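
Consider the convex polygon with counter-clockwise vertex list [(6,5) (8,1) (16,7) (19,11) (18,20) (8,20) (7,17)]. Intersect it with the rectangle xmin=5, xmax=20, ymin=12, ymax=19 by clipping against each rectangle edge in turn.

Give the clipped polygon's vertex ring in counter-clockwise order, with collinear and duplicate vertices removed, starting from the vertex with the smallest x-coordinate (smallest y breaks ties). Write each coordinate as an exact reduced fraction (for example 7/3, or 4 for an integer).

1. After x ≥ 5: [(6,5) (8,1) (16,7) (19,11) (18,20) (8,20) (7,17)]
2. After x ≤ 20: [(6,5) (8,1) (16,7) (19,11) (18,20) (8,20) (7,17)]
3. After y ≥ 12: [(79/12,12) (170/9,12) (18,20) (8,20) (7,17)]
4. After y ≤ 19: [(79/12,12) (170/9,12) (163/9,19) (23/3,19) (7,17)]
5. Canonical ring: [(79/12,12) (170/9,12) (163/9,19) (23/3,19) (7,17)]

Clipped polygon: [(79/12,12) (170/9,12) (163/9,19) (23/3,19) (7,17)]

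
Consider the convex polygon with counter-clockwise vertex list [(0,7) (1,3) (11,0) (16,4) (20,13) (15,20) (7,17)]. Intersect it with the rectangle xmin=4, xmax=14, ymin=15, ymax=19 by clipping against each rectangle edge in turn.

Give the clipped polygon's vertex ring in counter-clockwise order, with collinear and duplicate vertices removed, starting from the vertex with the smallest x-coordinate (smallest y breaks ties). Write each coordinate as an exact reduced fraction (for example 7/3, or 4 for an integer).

1. After x ≥ 4: [(4,89/7) (4,21/10) (11,0) (16,4) (20,13) (15,20) (7,17)]
2. After x ≤ 14: [(4,89/7) (4,21/10) (11,0) (14,12/5) (14,157/8) (7,17)]
3. After y ≥ 15: [(28/5,15) (14,15) (14,157/8) (7,17)]
4. After y ≤ 19: [(28/5,15) (14,15) (14,19) (37/3,19) (7,17)]
5. Canonical ring: [(28/5,15) (14,15) (14,19) (37/3,19) (7,17)]

Clipped polygon: [(28/5,15) (14,15) (14,19) (37/3,19) (7,17)]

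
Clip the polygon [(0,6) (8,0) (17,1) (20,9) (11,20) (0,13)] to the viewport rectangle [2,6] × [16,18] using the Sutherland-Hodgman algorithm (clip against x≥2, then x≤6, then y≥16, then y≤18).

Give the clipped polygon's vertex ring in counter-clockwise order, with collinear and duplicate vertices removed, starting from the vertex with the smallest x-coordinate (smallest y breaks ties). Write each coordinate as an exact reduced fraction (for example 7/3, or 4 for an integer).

1. After x ≥ 2: [(2,9/2) (8,0) (17,1) (20,9) (11,20) (2,157/11)]
2. After x ≤ 6: [(2,9/2) (6,3/2) (6,185/11) (2,157/11)]
3. After y ≥ 16: [(6,16) (6,185/11) (33/7,16)]
4. After y ≤ 18: [(6,16) (6,185/11) (33/7,16)]
5. Canonical ring: [(33/7,16) (6,16) (6,185/11)]

Clipped polygon: [(33/7,16) (6,16) (6,185/11)]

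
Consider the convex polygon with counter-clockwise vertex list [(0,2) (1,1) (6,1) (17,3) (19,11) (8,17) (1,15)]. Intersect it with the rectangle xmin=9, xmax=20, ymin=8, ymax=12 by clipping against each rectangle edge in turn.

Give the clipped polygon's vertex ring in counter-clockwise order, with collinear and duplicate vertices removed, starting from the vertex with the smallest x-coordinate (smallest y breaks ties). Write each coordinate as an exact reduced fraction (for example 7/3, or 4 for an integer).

1. After x ≥ 9: [(9,17/11) (17,3) (19,11) (9,181/11)]
2. After x ≤ 20: [(9,17/11) (17,3) (19,11) (9,181/11)]
3. After y ≥ 8: [(9,8) (73/4,8) (19,11) (9,181/11)]
4. After y ≤ 12: [(9,12) (9,8) (73/4,8) (19,11) (103/6,12)]
5. Canonical ring: [(9,8) (73/4,8) (19,11) (103/6,12) (9,12)]

Clipped polygon: [(9,8) (73/4,8) (19,11) (103/6,12) (9,12)]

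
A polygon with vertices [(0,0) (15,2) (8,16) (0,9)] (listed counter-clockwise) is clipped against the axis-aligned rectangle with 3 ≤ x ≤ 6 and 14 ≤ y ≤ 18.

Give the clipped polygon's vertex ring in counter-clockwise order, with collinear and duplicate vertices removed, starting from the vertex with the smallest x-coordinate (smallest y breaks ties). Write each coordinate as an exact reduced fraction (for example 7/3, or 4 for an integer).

Clipped polygon: [(40/7,14) (6,14) (6,57/4)]

1. After x ≥ 3: [(3,2/5) (15,2) (8,16) (3,93/8)]
2. After x ≤ 6: [(3,2/5) (6,4/5) (6,57/4) (3,93/8)]
3. After y ≥ 14: [(6,14) (6,57/4) (40/7,14)]
4. After y ≤ 18: [(6,14) (6,57/4) (40/7,14)]
5. Canonical ring: [(40/7,14) (6,14) (6,57/4)]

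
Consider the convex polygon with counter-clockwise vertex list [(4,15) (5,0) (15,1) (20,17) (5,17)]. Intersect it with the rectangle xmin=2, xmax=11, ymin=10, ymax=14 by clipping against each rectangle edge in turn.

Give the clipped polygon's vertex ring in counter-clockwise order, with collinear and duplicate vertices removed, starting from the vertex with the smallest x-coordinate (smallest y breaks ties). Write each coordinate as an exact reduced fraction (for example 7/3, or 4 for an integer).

Clipped polygon: [(61/15,14) (13/3,10) (11,10) (11,14)]

1. After x ≥ 2: [(4,15) (5,0) (15,1) (20,17) (5,17)]
2. After x ≤ 11: [(4,15) (5,0) (11,3/5) (11,17) (5,17)]
3. After y ≥ 10: [(4,15) (13/3,10) (11,10) (11,17) (5,17)]
4. After y ≤ 14: [(61/15,14) (13/3,10) (11,10) (11,14)]
5. Canonical ring: [(61/15,14) (13/3,10) (11,10) (11,14)]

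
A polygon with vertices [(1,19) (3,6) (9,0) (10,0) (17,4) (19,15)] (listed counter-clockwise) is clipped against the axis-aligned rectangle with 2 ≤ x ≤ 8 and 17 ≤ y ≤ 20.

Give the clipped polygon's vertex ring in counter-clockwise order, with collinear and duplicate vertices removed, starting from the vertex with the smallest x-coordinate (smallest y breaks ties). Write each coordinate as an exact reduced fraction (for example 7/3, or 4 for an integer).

1. After x ≥ 2: [(2,169/9) (2,25/2) (3,6) (9,0) (10,0) (17,4) (19,15)]
2. After x ≤ 8: [(8,157/9) (2,169/9) (2,25/2) (3,6) (8,1)]
3. After y ≥ 17: [(8,17) (8,157/9) (2,169/9) (2,17)]
4. After y ≤ 20: [(8,17) (8,157/9) (2,169/9) (2,17)]
5. Canonical ring: [(2,17) (8,17) (8,157/9) (2,169/9)]

Clipped polygon: [(2,17) (8,17) (8,157/9) (2,169/9)]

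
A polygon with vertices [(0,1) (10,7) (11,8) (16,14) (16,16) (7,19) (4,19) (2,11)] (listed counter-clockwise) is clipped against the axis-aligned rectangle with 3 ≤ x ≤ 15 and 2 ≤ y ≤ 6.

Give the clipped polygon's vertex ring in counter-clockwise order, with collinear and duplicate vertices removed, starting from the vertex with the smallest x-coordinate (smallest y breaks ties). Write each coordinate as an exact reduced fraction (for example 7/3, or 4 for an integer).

1. After x ≥ 3: [(3,14/5) (10,7) (11,8) (16,14) (16,16) (7,19) (4,19) (3,15)]
2. After x ≤ 15: [(3,14/5) (10,7) (11,8) (15,64/5) (15,49/3) (7,19) (4,19) (3,15)]
3. After y ≥ 2: [(3,14/5) (10,7) (11,8) (15,64/5) (15,49/3) (7,19) (4,19) (3,15)]
4. After y ≤ 6: [(3,6) (3,14/5) (25/3,6)]
5. Canonical ring: [(3,14/5) (25/3,6) (3,6)]

Clipped polygon: [(3,14/5) (25/3,6) (3,6)]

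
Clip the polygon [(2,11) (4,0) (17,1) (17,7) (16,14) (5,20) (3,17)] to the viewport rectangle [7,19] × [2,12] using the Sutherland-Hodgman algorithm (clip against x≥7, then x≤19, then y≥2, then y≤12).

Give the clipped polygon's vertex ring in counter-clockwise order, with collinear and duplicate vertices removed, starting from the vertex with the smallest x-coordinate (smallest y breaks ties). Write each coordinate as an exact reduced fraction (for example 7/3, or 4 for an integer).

1. After x ≥ 7: [(7,3/13) (17,1) (17,7) (16,14) (7,208/11)]
2. After x ≤ 19: [(7,3/13) (17,1) (17,7) (16,14) (7,208/11)]
3. After y ≥ 2: [(7,2) (17,2) (17,7) (16,14) (7,208/11)]
4. After y ≤ 12: [(7,12) (7,2) (17,2) (17,7) (114/7,12)]
5. Canonical ring: [(7,2) (17,2) (17,7) (114/7,12) (7,12)]

Clipped polygon: [(7,2) (17,2) (17,7) (114/7,12) (7,12)]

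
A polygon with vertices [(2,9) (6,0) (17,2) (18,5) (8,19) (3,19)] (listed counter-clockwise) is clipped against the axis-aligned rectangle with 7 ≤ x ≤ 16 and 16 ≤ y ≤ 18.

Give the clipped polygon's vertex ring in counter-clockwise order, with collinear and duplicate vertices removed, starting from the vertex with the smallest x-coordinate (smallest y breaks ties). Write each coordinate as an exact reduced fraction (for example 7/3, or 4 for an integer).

Clipped polygon: [(7,16) (71/7,16) (61/7,18) (7,18)]

1. After x ≥ 7: [(7,2/11) (17,2) (18,5) (8,19) (7,19)]
2. After x ≤ 16: [(7,2/11) (16,20/11) (16,39/5) (8,19) (7,19)]
3. After y ≥ 16: [(7,16) (71/7,16) (8,19) (7,19)]
4. After y ≤ 18: [(7,18) (7,16) (71/7,16) (61/7,18)]
5. Canonical ring: [(7,16) (71/7,16) (61/7,18) (7,18)]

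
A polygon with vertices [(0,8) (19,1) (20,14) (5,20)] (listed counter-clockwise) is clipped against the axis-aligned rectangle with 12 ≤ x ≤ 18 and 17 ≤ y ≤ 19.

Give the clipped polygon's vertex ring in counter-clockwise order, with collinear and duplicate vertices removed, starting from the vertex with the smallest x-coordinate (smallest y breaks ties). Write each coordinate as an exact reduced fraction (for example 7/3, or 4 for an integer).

1. After x ≥ 12: [(12,68/19) (19,1) (20,14) (12,86/5)]
2. After x ≤ 18: [(12,68/19) (18,26/19) (18,74/5) (12,86/5)]
3. After y ≥ 17: [(12,17) (25/2,17) (12,86/5)]
4. After y ≤ 19: [(12,17) (25/2,17) (12,86/5)]
5. Canonical ring: [(12,17) (25/2,17) (12,86/5)]

Clipped polygon: [(12,17) (25/2,17) (12,86/5)]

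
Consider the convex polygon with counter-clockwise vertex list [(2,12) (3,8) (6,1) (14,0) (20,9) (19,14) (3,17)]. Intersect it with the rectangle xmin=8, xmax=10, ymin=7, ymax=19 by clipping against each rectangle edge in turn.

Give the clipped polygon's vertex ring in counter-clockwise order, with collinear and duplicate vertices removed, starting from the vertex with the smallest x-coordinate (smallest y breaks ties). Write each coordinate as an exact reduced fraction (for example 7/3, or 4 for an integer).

Clipped polygon: [(8,7) (10,7) (10,251/16) (8,257/16)]

1. After x ≥ 8: [(8,3/4) (14,0) (20,9) (19,14) (8,257/16)]
2. After x ≤ 10: [(8,3/4) (10,1/2) (10,251/16) (8,257/16)]
3. After y ≥ 7: [(8,7) (10,7) (10,251/16) (8,257/16)]
4. After y ≤ 19: [(8,7) (10,7) (10,251/16) (8,257/16)]
5. Canonical ring: [(8,7) (10,7) (10,251/16) (8,257/16)]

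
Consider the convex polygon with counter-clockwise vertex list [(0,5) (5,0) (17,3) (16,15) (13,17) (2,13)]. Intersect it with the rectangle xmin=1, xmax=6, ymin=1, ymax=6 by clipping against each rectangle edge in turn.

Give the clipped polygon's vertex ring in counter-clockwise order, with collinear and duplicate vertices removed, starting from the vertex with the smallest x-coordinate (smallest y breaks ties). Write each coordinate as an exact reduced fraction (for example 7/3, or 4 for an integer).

1. After x ≥ 1: [(1,9) (1,4) (5,0) (17,3) (16,15) (13,17) (2,13)]
2. After x ≤ 6: [(1,9) (1,4) (5,0) (6,1/4) (6,159/11) (2,13)]
3. After y ≥ 1: [(1,9) (1,4) (4,1) (6,1) (6,159/11) (2,13)]
4. After y ≤ 6: [(1,6) (1,4) (4,1) (6,1) (6,6)]
5. Canonical ring: [(1,4) (4,1) (6,1) (6,6) (1,6)]

Clipped polygon: [(1,4) (4,1) (6,1) (6,6) (1,6)]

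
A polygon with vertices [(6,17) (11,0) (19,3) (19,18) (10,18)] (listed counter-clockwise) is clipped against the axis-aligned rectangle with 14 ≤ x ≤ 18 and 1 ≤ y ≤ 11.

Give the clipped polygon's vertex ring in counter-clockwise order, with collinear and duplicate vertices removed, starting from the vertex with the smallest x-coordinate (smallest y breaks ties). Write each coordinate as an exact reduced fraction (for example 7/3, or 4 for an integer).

Clipped polygon: [(14,9/8) (18,21/8) (18,11) (14,11)]

1. After x ≥ 14: [(14,9/8) (19,3) (19,18) (14,18)]
2. After x ≤ 18: [(14,9/8) (18,21/8) (18,18) (14,18)]
3. After y ≥ 1: [(14,9/8) (18,21/8) (18,18) (14,18)]
4. After y ≤ 11: [(14,11) (14,9/8) (18,21/8) (18,11)]
5. Canonical ring: [(14,9/8) (18,21/8) (18,11) (14,11)]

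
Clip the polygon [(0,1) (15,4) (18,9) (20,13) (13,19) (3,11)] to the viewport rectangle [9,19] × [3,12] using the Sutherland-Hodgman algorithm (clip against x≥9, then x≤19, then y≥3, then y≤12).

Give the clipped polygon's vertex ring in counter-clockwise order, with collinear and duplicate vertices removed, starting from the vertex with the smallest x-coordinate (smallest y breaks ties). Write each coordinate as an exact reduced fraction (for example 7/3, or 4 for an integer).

Clipped polygon: [(9,3) (10,3) (15,4) (18,9) (19,11) (19,12) (9,12)]

1. After x ≥ 9: [(9,14/5) (15,4) (18,9) (20,13) (13,19) (9,79/5)]
2. After x ≤ 19: [(9,14/5) (15,4) (18,9) (19,11) (19,97/7) (13,19) (9,79/5)]
3. After y ≥ 3: [(9,3) (10,3) (15,4) (18,9) (19,11) (19,97/7) (13,19) (9,79/5)]
4. After y ≤ 12: [(9,12) (9,3) (10,3) (15,4) (18,9) (19,11) (19,12)]
5. Canonical ring: [(9,3) (10,3) (15,4) (18,9) (19,11) (19,12) (9,12)]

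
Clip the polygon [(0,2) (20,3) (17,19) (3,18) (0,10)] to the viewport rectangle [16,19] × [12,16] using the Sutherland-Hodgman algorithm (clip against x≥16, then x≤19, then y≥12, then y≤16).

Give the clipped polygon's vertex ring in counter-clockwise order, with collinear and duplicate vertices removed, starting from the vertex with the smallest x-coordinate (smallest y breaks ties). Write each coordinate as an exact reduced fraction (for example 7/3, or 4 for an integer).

1. After x ≥ 16: [(16,14/5) (20,3) (17,19) (16,265/14)]
2. After x ≤ 19: [(16,14/5) (19,59/20) (19,25/3) (17,19) (16,265/14)]
3. After y ≥ 12: [(16,12) (293/16,12) (17,19) (16,265/14)]
4. After y ≤ 16: [(16,16) (16,12) (293/16,12) (281/16,16)]
5. Canonical ring: [(16,12) (293/16,12) (281/16,16) (16,16)]

Clipped polygon: [(16,12) (293/16,12) (281/16,16) (16,16)]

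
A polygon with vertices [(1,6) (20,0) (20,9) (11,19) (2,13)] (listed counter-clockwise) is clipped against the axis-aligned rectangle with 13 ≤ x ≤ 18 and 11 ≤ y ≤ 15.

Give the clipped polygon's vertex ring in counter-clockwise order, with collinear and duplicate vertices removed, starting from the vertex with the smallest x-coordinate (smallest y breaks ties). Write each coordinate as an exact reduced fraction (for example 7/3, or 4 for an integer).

1. After x ≥ 13: [(13,42/19) (20,0) (20,9) (13,151/9)]
2. After x ≤ 18: [(13,42/19) (18,12/19) (18,101/9) (13,151/9)]
3. After y ≥ 11: [(13,11) (18,11) (18,101/9) (13,151/9)]
4. After y ≤ 15: [(13,15) (13,11) (18,11) (18,101/9) (73/5,15)]
5. Canonical ring: [(13,11) (18,11) (18,101/9) (73/5,15) (13,15)]

Clipped polygon: [(13,11) (18,11) (18,101/9) (73/5,15) (13,15)]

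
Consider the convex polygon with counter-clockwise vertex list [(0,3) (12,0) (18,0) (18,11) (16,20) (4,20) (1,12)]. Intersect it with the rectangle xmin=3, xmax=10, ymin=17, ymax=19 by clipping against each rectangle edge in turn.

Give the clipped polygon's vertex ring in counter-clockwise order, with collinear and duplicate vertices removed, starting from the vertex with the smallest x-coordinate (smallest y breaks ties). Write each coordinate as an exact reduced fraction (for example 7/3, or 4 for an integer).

1. After x ≥ 3: [(3,9/4) (12,0) (18,0) (18,11) (16,20) (4,20) (3,52/3)]
2. After x ≤ 10: [(3,9/4) (10,1/2) (10,20) (4,20) (3,52/3)]
3. After y ≥ 17: [(3,17) (10,17) (10,20) (4,20) (3,52/3)]
4. After y ≤ 19: [(3,17) (10,17) (10,19) (29/8,19) (3,52/3)]
5. Canonical ring: [(3,17) (10,17) (10,19) (29/8,19) (3,52/3)]

Clipped polygon: [(3,17) (10,17) (10,19) (29/8,19) (3,52/3)]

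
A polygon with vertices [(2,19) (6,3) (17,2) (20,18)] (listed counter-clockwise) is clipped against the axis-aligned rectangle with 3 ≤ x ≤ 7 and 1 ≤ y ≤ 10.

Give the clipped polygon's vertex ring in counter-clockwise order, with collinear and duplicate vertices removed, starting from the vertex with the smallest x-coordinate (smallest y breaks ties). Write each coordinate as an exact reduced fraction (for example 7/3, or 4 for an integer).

Clipped polygon: [(17/4,10) (6,3) (7,32/11) (7,10)]

1. After x ≥ 3: [(3,341/18) (3,15) (6,3) (17,2) (20,18)]
2. After x ≤ 7: [(7,337/18) (3,341/18) (3,15) (6,3) (7,32/11)]
3. After y ≥ 1: [(7,337/18) (3,341/18) (3,15) (6,3) (7,32/11)]
4. After y ≤ 10: [(7,10) (17/4,10) (6,3) (7,32/11)]
5. Canonical ring: [(17/4,10) (6,3) (7,32/11) (7,10)]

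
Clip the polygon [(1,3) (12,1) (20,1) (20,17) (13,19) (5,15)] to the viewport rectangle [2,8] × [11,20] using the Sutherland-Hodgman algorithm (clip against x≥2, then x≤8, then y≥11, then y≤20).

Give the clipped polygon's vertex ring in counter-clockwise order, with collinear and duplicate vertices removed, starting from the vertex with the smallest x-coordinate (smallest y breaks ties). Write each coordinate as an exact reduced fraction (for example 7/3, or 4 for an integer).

1. After x ≥ 2: [(2,6) (2,31/11) (12,1) (20,1) (20,17) (13,19) (5,15)]
2. After x ≤ 8: [(2,6) (2,31/11) (8,19/11) (8,33/2) (5,15)]
3. After y ≥ 11: [(11/3,11) (8,11) (8,33/2) (5,15)]
4. After y ≤ 20: [(11/3,11) (8,11) (8,33/2) (5,15)]
5. Canonical ring: [(11/3,11) (8,11) (8,33/2) (5,15)]

Clipped polygon: [(11/3,11) (8,11) (8,33/2) (5,15)]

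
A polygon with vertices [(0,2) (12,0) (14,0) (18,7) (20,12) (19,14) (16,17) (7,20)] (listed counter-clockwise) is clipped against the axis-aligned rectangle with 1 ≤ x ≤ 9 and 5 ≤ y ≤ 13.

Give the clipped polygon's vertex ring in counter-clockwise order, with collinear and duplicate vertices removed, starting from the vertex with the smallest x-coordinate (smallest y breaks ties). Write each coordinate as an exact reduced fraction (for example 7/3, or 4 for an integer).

Clipped polygon: [(7/6,5) (9,5) (9,13) (77/18,13)]

1. After x ≥ 1: [(1,32/7) (1,11/6) (12,0) (14,0) (18,7) (20,12) (19,14) (16,17) (7,20)]
2. After x ≤ 9: [(1,32/7) (1,11/6) (9,1/2) (9,58/3) (7,20)]
3. After y ≥ 5: [(7/6,5) (9,5) (9,58/3) (7,20)]
4. After y ≤ 13: [(77/18,13) (7/6,5) (9,5) (9,13)]
5. Canonical ring: [(7/6,5) (9,5) (9,13) (77/18,13)]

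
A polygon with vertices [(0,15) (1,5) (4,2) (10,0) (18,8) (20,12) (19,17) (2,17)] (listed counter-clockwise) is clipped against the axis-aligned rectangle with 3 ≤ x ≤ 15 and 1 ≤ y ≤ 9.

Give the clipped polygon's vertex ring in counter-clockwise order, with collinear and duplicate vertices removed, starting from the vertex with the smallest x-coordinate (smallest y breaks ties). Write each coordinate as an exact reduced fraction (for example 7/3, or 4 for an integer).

1. After x ≥ 3: [(3,3) (4,2) (10,0) (18,8) (20,12) (19,17) (3,17)]
2. After x ≤ 15: [(3,3) (4,2) (10,0) (15,5) (15,17) (3,17)]
3. After y ≥ 1: [(3,3) (4,2) (7,1) (11,1) (15,5) (15,17) (3,17)]
4. After y ≤ 9: [(3,9) (3,3) (4,2) (7,1) (11,1) (15,5) (15,9)]
5. Canonical ring: [(3,3) (4,2) (7,1) (11,1) (15,5) (15,9) (3,9)]

Clipped polygon: [(3,3) (4,2) (7,1) (11,1) (15,5) (15,9) (3,9)]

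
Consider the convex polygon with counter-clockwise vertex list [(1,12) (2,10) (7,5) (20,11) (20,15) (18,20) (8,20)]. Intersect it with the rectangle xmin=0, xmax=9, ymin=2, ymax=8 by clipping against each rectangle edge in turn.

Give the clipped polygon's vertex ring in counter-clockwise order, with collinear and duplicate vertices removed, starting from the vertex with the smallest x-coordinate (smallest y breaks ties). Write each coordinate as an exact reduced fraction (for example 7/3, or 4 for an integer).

1. After x ≥ 0: [(1,12) (2,10) (7,5) (20,11) (20,15) (18,20) (8,20)]
2. After x ≤ 9: [(1,12) (2,10) (7,5) (9,77/13) (9,20) (8,20)]
3. After y ≥ 2: [(1,12) (2,10) (7,5) (9,77/13) (9,20) (8,20)]
4. After y ≤ 8: [(4,8) (7,5) (9,77/13) (9,8)]
5. Canonical ring: [(4,8) (7,5) (9,77/13) (9,8)]

Clipped polygon: [(4,8) (7,5) (9,77/13) (9,8)]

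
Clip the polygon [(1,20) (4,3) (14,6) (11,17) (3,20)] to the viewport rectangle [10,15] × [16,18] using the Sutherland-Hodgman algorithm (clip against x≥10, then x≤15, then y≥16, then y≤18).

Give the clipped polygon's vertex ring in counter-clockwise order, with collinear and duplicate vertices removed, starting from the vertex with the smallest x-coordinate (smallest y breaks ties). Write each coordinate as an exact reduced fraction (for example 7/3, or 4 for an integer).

1. After x ≥ 10: [(10,24/5) (14,6) (11,17) (10,139/8)]
2. After x ≤ 15: [(10,24/5) (14,6) (11,17) (10,139/8)]
3. After y ≥ 16: [(10,16) (124/11,16) (11,17) (10,139/8)]
4. After y ≤ 18: [(10,16) (124/11,16) (11,17) (10,139/8)]
5. Canonical ring: [(10,16) (124/11,16) (11,17) (10,139/8)]

Clipped polygon: [(10,16) (124/11,16) (11,17) (10,139/8)]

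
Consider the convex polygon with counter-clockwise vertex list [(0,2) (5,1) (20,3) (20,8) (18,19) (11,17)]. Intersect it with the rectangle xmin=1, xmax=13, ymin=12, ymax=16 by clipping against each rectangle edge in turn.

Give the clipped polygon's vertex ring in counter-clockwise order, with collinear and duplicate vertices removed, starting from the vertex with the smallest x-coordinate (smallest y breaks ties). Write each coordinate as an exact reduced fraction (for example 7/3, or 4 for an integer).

1. After x ≥ 1: [(1,37/11) (1,9/5) (5,1) (20,3) (20,8) (18,19) (11,17)]
2. After x ≤ 13: [(1,37/11) (1,9/5) (5,1) (13,31/15) (13,123/7) (11,17)]
3. After y ≥ 12: [(22/3,12) (13,12) (13,123/7) (11,17)]
4. After y ≤ 16: [(154/15,16) (22/3,12) (13,12) (13,16)]
5. Canonical ring: [(22/3,12) (13,12) (13,16) (154/15,16)]

Clipped polygon: [(22/3,12) (13,12) (13,16) (154/15,16)]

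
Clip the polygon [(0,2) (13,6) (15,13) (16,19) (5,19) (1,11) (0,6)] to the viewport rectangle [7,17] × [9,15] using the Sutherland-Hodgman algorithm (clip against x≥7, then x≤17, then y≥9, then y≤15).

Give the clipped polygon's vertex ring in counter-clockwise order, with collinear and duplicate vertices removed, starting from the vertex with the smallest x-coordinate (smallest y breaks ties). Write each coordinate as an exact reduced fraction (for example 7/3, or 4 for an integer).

Clipped polygon: [(7,9) (97/7,9) (15,13) (46/3,15) (7,15)]

1. After x ≥ 7: [(7,54/13) (13,6) (15,13) (16,19) (7,19)]
2. After x ≤ 17: [(7,54/13) (13,6) (15,13) (16,19) (7,19)]
3. After y ≥ 9: [(7,9) (97/7,9) (15,13) (16,19) (7,19)]
4. After y ≤ 15: [(7,15) (7,9) (97/7,9) (15,13) (46/3,15)]
5. Canonical ring: [(7,9) (97/7,9) (15,13) (46/3,15) (7,15)]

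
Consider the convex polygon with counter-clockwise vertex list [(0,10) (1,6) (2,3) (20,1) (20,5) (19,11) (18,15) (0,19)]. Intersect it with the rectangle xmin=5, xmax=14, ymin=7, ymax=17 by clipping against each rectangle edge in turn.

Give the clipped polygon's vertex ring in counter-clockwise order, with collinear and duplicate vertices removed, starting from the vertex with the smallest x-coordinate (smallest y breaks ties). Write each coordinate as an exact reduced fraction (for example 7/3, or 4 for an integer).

1. After x ≥ 5: [(5,8/3) (20,1) (20,5) (19,11) (18,15) (5,161/9)]
2. After x ≤ 14: [(5,8/3) (14,5/3) (14,143/9) (5,161/9)]
3. After y ≥ 7: [(5,7) (14,7) (14,143/9) (5,161/9)]
4. After y ≤ 17: [(5,17) (5,7) (14,7) (14,143/9) (9,17)]
5. Canonical ring: [(5,7) (14,7) (14,143/9) (9,17) (5,17)]

Clipped polygon: [(5,7) (14,7) (14,143/9) (9,17) (5,17)]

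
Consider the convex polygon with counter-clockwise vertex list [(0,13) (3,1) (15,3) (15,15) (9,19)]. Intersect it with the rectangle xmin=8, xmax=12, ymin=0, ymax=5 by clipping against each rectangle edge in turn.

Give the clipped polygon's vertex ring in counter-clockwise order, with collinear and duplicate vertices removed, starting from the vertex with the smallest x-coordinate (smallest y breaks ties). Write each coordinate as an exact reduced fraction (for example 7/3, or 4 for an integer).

1. After x ≥ 8: [(8,55/3) (8,11/6) (15,3) (15,15) (9,19)]
2. After x ≤ 12: [(8,55/3) (8,11/6) (12,5/2) (12,17) (9,19)]
3. After y ≥ 0: [(8,55/3) (8,11/6) (12,5/2) (12,17) (9,19)]
4. After y ≤ 5: [(8,5) (8,11/6) (12,5/2) (12,5)]
5. Canonical ring: [(8,11/6) (12,5/2) (12,5) (8,5)]

Clipped polygon: [(8,11/6) (12,5/2) (12,5) (8,5)]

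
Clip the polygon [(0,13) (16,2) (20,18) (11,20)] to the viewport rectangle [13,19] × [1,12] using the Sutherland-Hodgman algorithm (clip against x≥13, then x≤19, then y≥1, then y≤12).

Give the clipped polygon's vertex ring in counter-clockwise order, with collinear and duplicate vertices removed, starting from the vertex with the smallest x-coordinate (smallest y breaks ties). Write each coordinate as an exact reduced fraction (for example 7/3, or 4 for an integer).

Clipped polygon: [(13,65/16) (16,2) (37/2,12) (13,12)]

1. After x ≥ 13: [(13,65/16) (16,2) (20,18) (13,176/9)]
2. After x ≤ 19: [(13,65/16) (16,2) (19,14) (19,164/9) (13,176/9)]
3. After y ≥ 1: [(13,65/16) (16,2) (19,14) (19,164/9) (13,176/9)]
4. After y ≤ 12: [(13,12) (13,65/16) (16,2) (37/2,12)]
5. Canonical ring: [(13,65/16) (16,2) (37/2,12) (13,12)]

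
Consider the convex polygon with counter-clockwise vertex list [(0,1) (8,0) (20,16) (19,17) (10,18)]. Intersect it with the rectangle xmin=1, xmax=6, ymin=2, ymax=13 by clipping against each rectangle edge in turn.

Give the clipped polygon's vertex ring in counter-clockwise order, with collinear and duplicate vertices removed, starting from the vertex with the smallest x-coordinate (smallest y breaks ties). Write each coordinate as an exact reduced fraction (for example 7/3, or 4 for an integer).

1. After x ≥ 1: [(1,27/10) (1,7/8) (8,0) (20,16) (19,17) (10,18)]
2. After x ≤ 6: [(6,56/5) (1,27/10) (1,7/8) (6,1/4)]
3. After y ≥ 2: [(6,2) (6,56/5) (1,27/10) (1,2)]
4. After y ≤ 13: [(6,2) (6,56/5) (1,27/10) (1,2)]
5. Canonical ring: [(1,2) (6,2) (6,56/5) (1,27/10)]

Clipped polygon: [(1,2) (6,2) (6,56/5) (1,27/10)]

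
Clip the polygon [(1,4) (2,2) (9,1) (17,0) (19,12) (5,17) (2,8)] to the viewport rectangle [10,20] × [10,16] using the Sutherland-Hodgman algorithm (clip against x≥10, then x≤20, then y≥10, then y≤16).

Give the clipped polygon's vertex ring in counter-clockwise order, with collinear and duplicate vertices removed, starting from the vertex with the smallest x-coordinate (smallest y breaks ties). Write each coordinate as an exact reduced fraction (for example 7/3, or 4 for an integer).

1. After x ≥ 10: [(10,7/8) (17,0) (19,12) (10,213/14)]
2. After x ≤ 20: [(10,7/8) (17,0) (19,12) (10,213/14)]
3. After y ≥ 10: [(10,10) (56/3,10) (19,12) (10,213/14)]
4. After y ≤ 16: [(10,10) (56/3,10) (19,12) (10,213/14)]
5. Canonical ring: [(10,10) (56/3,10) (19,12) (10,213/14)]

Clipped polygon: [(10,10) (56/3,10) (19,12) (10,213/14)]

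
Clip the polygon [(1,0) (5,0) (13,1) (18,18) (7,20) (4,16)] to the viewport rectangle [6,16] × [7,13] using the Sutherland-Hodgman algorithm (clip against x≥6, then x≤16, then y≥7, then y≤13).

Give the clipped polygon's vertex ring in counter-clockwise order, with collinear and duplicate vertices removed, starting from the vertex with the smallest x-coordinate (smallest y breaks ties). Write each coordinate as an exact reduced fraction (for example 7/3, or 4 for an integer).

Clipped polygon: [(6,7) (251/17,7) (16,56/5) (16,13) (6,13)]

1. After x ≥ 6: [(6,1/8) (13,1) (18,18) (7,20) (6,56/3)]
2. After x ≤ 16: [(6,1/8) (13,1) (16,56/5) (16,202/11) (7,20) (6,56/3)]
3. After y ≥ 7: [(6,7) (251/17,7) (16,56/5) (16,202/11) (7,20) (6,56/3)]
4. After y ≤ 13: [(6,13) (6,7) (251/17,7) (16,56/5) (16,13)]
5. Canonical ring: [(6,7) (251/17,7) (16,56/5) (16,13) (6,13)]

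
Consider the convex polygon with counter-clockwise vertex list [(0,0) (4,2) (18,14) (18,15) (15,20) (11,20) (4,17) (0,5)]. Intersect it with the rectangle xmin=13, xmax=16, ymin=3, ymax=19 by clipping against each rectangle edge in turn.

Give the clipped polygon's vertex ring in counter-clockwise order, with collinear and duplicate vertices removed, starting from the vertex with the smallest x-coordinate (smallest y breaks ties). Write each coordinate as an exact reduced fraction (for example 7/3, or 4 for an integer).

Clipped polygon: [(13,68/7) (16,86/7) (16,55/3) (78/5,19) (13,19)]

1. After x ≥ 13: [(13,68/7) (18,14) (18,15) (15,20) (13,20)]
2. After x ≤ 16: [(13,68/7) (16,86/7) (16,55/3) (15,20) (13,20)]
3. After y ≥ 3: [(13,68/7) (16,86/7) (16,55/3) (15,20) (13,20)]
4. After y ≤ 19: [(13,19) (13,68/7) (16,86/7) (16,55/3) (78/5,19)]
5. Canonical ring: [(13,68/7) (16,86/7) (16,55/3) (78/5,19) (13,19)]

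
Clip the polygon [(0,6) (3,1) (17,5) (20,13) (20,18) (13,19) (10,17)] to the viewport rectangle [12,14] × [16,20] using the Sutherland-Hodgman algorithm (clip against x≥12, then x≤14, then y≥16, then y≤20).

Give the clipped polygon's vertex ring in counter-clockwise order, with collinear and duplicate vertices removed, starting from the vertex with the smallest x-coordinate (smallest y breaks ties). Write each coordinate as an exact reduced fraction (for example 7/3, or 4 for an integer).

Clipped polygon: [(12,16) (14,16) (14,132/7) (13,19) (12,55/3)]

1. After x ≥ 12: [(12,25/7) (17,5) (20,13) (20,18) (13,19) (12,55/3)]
2. After x ≤ 14: [(12,25/7) (14,29/7) (14,132/7) (13,19) (12,55/3)]
3. After y ≥ 16: [(12,16) (14,16) (14,132/7) (13,19) (12,55/3)]
4. After y ≤ 20: [(12,16) (14,16) (14,132/7) (13,19) (12,55/3)]
5. Canonical ring: [(12,16) (14,16) (14,132/7) (13,19) (12,55/3)]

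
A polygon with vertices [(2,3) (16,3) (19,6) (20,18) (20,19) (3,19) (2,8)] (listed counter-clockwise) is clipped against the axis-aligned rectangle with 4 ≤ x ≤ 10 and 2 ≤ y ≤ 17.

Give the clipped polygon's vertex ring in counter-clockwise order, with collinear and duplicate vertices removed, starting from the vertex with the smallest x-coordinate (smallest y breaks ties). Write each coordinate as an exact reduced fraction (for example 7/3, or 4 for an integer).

1. After x ≥ 4: [(4,3) (16,3) (19,6) (20,18) (20,19) (4,19)]
2. After x ≤ 10: [(4,3) (10,3) (10,19) (4,19)]
3. After y ≥ 2: [(4,3) (10,3) (10,19) (4,19)]
4. After y ≤ 17: [(4,17) (4,3) (10,3) (10,17)]
5. Canonical ring: [(4,3) (10,3) (10,17) (4,17)]

Clipped polygon: [(4,3) (10,3) (10,17) (4,17)]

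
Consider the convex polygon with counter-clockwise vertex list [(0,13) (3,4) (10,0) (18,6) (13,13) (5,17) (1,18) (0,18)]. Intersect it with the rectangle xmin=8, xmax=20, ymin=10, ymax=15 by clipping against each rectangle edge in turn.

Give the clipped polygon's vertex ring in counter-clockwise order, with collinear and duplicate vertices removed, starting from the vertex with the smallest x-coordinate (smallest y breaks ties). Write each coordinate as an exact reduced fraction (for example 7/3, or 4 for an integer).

1. After x ≥ 8: [(8,8/7) (10,0) (18,6) (13,13) (8,31/2)]
2. After x ≤ 20: [(8,8/7) (10,0) (18,6) (13,13) (8,31/2)]
3. After y ≥ 10: [(8,10) (106/7,10) (13,13) (8,31/2)]
4. After y ≤ 15: [(8,15) (8,10) (106/7,10) (13,13) (9,15)]
5. Canonical ring: [(8,10) (106/7,10) (13,13) (9,15) (8,15)]

Clipped polygon: [(8,10) (106/7,10) (13,13) (9,15) (8,15)]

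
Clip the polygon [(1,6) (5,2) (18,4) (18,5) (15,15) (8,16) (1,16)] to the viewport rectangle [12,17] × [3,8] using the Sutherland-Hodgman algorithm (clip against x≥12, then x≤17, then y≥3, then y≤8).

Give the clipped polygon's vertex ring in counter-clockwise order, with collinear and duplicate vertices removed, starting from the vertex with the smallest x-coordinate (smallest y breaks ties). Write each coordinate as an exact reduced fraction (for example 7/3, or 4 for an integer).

1. After x ≥ 12: [(12,40/13) (18,4) (18,5) (15,15) (12,108/7)]
2. After x ≤ 17: [(12,40/13) (17,50/13) (17,25/3) (15,15) (12,108/7)]
3. After y ≥ 3: [(12,40/13) (17,50/13) (17,25/3) (15,15) (12,108/7)]
4. After y ≤ 8: [(12,8) (12,40/13) (17,50/13) (17,8)]
5. Canonical ring: [(12,40/13) (17,50/13) (17,8) (12,8)]

Clipped polygon: [(12,40/13) (17,50/13) (17,8) (12,8)]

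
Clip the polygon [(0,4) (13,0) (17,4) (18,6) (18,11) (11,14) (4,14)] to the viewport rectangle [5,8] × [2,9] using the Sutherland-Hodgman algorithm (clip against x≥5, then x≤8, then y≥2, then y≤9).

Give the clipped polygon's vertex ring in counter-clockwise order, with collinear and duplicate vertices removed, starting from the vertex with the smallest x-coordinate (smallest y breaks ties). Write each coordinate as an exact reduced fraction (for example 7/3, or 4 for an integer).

Clipped polygon: [(5,32/13) (13/2,2) (8,2) (8,9) (5,9)]

1. After x ≥ 5: [(5,32/13) (13,0) (17,4) (18,6) (18,11) (11,14) (5,14)]
2. After x ≤ 8: [(5,32/13) (8,20/13) (8,14) (5,14)]
3. After y ≥ 2: [(5,32/13) (13/2,2) (8,2) (8,14) (5,14)]
4. After y ≤ 9: [(5,9) (5,32/13) (13/2,2) (8,2) (8,9)]
5. Canonical ring: [(5,32/13) (13/2,2) (8,2) (8,9) (5,9)]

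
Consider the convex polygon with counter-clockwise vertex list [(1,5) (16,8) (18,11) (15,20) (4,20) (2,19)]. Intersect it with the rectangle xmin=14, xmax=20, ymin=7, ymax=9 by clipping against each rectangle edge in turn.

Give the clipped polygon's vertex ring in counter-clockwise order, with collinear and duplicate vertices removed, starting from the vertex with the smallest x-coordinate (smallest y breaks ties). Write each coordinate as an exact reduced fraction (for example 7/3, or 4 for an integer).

1. After x ≥ 14: [(14,38/5) (16,8) (18,11) (15,20) (14,20)]
2. After x ≤ 20: [(14,38/5) (16,8) (18,11) (15,20) (14,20)]
3. After y ≥ 7: [(14,38/5) (16,8) (18,11) (15,20) (14,20)]
4. After y ≤ 9: [(14,9) (14,38/5) (16,8) (50/3,9)]
5. Canonical ring: [(14,38/5) (16,8) (50/3,9) (14,9)]

Clipped polygon: [(14,38/5) (16,8) (50/3,9) (14,9)]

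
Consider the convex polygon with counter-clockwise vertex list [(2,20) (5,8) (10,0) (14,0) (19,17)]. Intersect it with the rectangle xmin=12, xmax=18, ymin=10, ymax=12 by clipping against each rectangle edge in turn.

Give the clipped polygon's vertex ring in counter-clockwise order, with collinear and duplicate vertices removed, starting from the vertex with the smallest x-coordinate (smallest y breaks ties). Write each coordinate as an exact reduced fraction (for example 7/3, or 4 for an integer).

Clipped polygon: [(12,10) (288/17,10) (298/17,12) (12,12)]

1. After x ≥ 12: [(12,310/17) (12,0) (14,0) (19,17)]
2. After x ≤ 18: [(18,292/17) (12,310/17) (12,0) (14,0) (18,68/5)]
3. After y ≥ 10: [(18,292/17) (12,310/17) (12,10) (288/17,10) (18,68/5)]
4. After y ≤ 12: [(12,12) (12,10) (288/17,10) (298/17,12)]
5. Canonical ring: [(12,10) (288/17,10) (298/17,12) (12,12)]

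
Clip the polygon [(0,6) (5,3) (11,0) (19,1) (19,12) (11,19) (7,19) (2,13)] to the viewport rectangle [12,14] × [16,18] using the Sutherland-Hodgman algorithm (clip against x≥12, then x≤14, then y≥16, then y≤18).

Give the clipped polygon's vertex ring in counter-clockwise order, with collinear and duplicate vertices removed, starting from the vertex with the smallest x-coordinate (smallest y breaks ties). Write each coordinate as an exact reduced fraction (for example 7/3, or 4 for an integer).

1. After x ≥ 12: [(12,1/8) (19,1) (19,12) (12,145/8)]
2. After x ≤ 14: [(12,1/8) (14,3/8) (14,131/8) (12,145/8)]
3. After y ≥ 16: [(12,16) (14,16) (14,131/8) (12,145/8)]
4. After y ≤ 18: [(12,18) (12,16) (14,16) (14,131/8) (85/7,18)]
5. Canonical ring: [(12,16) (14,16) (14,131/8) (85/7,18) (12,18)]

Clipped polygon: [(12,16) (14,16) (14,131/8) (85/7,18) (12,18)]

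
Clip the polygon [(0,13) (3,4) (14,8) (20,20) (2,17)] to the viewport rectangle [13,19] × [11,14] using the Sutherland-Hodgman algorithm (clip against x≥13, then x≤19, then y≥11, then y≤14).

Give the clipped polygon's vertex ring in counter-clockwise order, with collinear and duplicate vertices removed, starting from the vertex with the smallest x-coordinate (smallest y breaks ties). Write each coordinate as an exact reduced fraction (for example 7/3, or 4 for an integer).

1. After x ≥ 13: [(13,84/11) (14,8) (20,20) (13,113/6)]
2. After x ≤ 19: [(13,84/11) (14,8) (19,18) (19,119/6) (13,113/6)]
3. After y ≥ 11: [(13,11) (31/2,11) (19,18) (19,119/6) (13,113/6)]
4. After y ≤ 14: [(13,14) (13,11) (31/2,11) (17,14)]
5. Canonical ring: [(13,11) (31/2,11) (17,14) (13,14)]

Clipped polygon: [(13,11) (31/2,11) (17,14) (13,14)]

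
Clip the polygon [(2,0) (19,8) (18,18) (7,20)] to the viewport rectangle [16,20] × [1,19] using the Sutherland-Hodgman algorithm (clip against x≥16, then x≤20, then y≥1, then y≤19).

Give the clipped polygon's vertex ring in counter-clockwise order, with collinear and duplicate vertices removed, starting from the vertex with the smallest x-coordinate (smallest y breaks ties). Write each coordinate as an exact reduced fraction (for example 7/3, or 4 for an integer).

1. After x ≥ 16: [(16,112/17) (19,8) (18,18) (16,202/11)]
2. After x ≤ 20: [(16,112/17) (19,8) (18,18) (16,202/11)]
3. After y ≥ 1: [(16,112/17) (19,8) (18,18) (16,202/11)]
4. After y ≤ 19: [(16,112/17) (19,8) (18,18) (16,202/11)]
5. Canonical ring: [(16,112/17) (19,8) (18,18) (16,202/11)]

Clipped polygon: [(16,112/17) (19,8) (18,18) (16,202/11)]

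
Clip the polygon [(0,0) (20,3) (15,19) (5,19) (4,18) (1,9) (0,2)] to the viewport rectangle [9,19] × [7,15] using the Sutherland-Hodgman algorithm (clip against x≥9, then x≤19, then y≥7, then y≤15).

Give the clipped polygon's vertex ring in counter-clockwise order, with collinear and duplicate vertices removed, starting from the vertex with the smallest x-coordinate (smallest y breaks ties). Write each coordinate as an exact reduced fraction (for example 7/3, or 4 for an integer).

Clipped polygon: [(9,7) (75/4,7) (65/4,15) (9,15)]

1. After x ≥ 9: [(9,27/20) (20,3) (15,19) (9,19)]
2. After x ≤ 19: [(9,27/20) (19,57/20) (19,31/5) (15,19) (9,19)]
3. After y ≥ 7: [(9,7) (75/4,7) (15,19) (9,19)]
4. After y ≤ 15: [(9,15) (9,7) (75/4,7) (65/4,15)]
5. Canonical ring: [(9,7) (75/4,7) (65/4,15) (9,15)]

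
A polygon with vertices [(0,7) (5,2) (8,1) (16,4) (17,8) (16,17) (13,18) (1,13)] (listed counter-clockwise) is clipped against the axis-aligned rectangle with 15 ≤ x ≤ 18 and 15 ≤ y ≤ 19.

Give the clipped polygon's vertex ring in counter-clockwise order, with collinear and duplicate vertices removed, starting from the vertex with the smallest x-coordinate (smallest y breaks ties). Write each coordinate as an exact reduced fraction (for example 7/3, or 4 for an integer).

Clipped polygon: [(15,15) (146/9,15) (16,17) (15,52/3)]

1. After x ≥ 15: [(15,29/8) (16,4) (17,8) (16,17) (15,52/3)]
2. After x ≤ 18: [(15,29/8) (16,4) (17,8) (16,17) (15,52/3)]
3. After y ≥ 15: [(15,15) (146/9,15) (16,17) (15,52/3)]
4. After y ≤ 19: [(15,15) (146/9,15) (16,17) (15,52/3)]
5. Canonical ring: [(15,15) (146/9,15) (16,17) (15,52/3)]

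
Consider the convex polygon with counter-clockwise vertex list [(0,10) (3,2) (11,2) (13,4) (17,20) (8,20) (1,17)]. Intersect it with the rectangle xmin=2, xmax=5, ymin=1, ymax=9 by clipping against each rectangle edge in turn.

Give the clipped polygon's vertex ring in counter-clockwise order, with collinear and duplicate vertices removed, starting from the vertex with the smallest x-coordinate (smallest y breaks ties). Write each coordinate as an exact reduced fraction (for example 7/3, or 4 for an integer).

Clipped polygon: [(2,14/3) (3,2) (5,2) (5,9) (2,9)]

1. After x ≥ 2: [(2,14/3) (3,2) (11,2) (13,4) (17,20) (8,20) (2,122/7)]
2. After x ≤ 5: [(2,14/3) (3,2) (5,2) (5,131/7) (2,122/7)]
3. After y ≥ 1: [(2,14/3) (3,2) (5,2) (5,131/7) (2,122/7)]
4. After y ≤ 9: [(2,9) (2,14/3) (3,2) (5,2) (5,9)]
5. Canonical ring: [(2,14/3) (3,2) (5,2) (5,9) (2,9)]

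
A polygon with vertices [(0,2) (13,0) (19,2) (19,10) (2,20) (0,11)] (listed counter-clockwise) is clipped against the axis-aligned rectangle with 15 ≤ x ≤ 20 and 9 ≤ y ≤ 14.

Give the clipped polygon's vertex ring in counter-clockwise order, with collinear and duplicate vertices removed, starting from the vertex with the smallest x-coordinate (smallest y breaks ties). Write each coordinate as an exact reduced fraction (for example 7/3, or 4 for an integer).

Clipped polygon: [(15,9) (19,9) (19,10) (15,210/17)]

1. After x ≥ 15: [(15,2/3) (19,2) (19,10) (15,210/17)]
2. After x ≤ 20: [(15,2/3) (19,2) (19,10) (15,210/17)]
3. After y ≥ 9: [(15,9) (19,9) (19,10) (15,210/17)]
4. After y ≤ 14: [(15,9) (19,9) (19,10) (15,210/17)]
5. Canonical ring: [(15,9) (19,9) (19,10) (15,210/17)]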